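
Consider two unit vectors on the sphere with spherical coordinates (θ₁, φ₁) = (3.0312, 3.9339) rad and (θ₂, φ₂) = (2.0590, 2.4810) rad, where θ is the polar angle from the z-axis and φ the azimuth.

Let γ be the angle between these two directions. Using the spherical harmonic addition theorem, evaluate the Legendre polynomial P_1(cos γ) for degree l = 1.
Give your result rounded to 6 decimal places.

Expand P_1 via completeness: Σ_{m} conj(Y_{1,m}) at Ω₁ times Y_{1,m} at Ω₂ —
  term(m=-1) = +0.001366+0.011534i   from Y*(Ω₁)=-0.026728-0.027100i, Y(Ω₂)=-0.240941-0.187225i
  term(m=+0) = +0.111293+0.000000i   from Y*(Ω₁)=-0.485628-0.000000i, Y(Ω₂)=-0.229174+0.000000i
  term(m=+1) = +0.001366-0.011534i   from Y*(Ω₁)=+0.026728-0.027100i, Y(Ω₂)=+0.240941-0.187225i
Σ over m = +0.114026+0.000000i; ×(4π/3) → +0.477630+0.000000i. Real part: 0.477630

0.477630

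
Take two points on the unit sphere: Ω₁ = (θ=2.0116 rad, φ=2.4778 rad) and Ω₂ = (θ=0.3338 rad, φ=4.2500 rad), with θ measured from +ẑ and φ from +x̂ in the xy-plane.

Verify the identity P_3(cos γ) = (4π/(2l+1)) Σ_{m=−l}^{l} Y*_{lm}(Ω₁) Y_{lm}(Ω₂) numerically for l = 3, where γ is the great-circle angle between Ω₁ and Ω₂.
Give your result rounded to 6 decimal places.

Expand P_3 via completeness: Σ_{m} conj(Y_{3,m}) at Ω₁ times Y_{3,m} at Ω₂ —
  term(m=-3) = +0.002573+0.003727i   from Y*(Ω₁)=+0.126018+0.281750i, Y(Ω₂)=+0.014427-0.002679i
  term(m=-2) = +0.034010-0.014492i   from Y*(Ω₁)=-0.085893+0.346170i, Y(Ω₂)=-0.062398-0.082763i
  term(m=-1) = +0.001925+0.009428i   from Y*(Ω₁)=+0.020669-0.016167i, Y(Ω₂)=-0.163585+0.328202i
  term(m=+0) = +0.171666+0.000000i   from Y*(Ω₁)=+0.332738-0.000000i, Y(Ω₂)=+0.515919+0.000000i
  term(m=+1) = +0.001925-0.009428i   from Y*(Ω₁)=-0.020669-0.016167i, Y(Ω₂)=+0.163585+0.328202i
  term(m=+2) = +0.034010+0.014492i   from Y*(Ω₁)=-0.085893-0.346170i, Y(Ω₂)=-0.062398+0.082763i
  term(m=+3) = +0.002573-0.003727i   from Y*(Ω₁)=-0.126018+0.281750i, Y(Ω₂)=-0.014427-0.002679i
Σ over m = +0.248682+0.000000i; ×(4π/7) → +0.446432+0.000000i. Real part: 0.446432

0.446432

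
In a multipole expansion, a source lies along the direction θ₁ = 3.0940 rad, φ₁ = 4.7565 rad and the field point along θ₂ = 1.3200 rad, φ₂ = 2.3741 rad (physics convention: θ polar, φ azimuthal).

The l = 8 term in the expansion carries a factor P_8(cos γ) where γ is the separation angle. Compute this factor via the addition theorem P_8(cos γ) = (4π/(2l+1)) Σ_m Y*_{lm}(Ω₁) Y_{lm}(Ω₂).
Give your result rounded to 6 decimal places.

-0.211061

Summing Y*_{l m}(θ₁,φ₁)·Y_{l m}(θ₂,φ₂) over m ∈ [−8, 8]; prefactor 4π/(2·8+1) = 0.739198:
  m=-8: +0.000000+0.000000i × +0.395609-0.057059i = +0.000000+0.000000i  (running Σ = +0.000000+0.000000i)
  m=-7: +0.000000-0.000000i × -0.251152+0.323566i = +0.000000+0.000000i  (running Σ = +0.000000+0.000000i)
  m=-6: -0.000000-0.000000i × +0.002539+0.023546i = +0.000000-0.000000i  (running Σ = +0.000000-0.000000i)
  m=-5: -0.000001+0.000002i × -0.274310-0.229119i = +0.000001-0.000001i  (running Σ = +0.000001-0.000001i)
  m=-4: +0.000068+0.000012i × +0.105423-0.007564i = +0.000007+0.000001i  (running Σ = +0.000008+0.000000i)
  m=-3: +0.000197-0.001479i × +0.203620-0.226761i = -0.000295-0.000346i  (running Σ = -0.000287-0.000346i)
  m=-2: -0.022982-0.002033i × +0.005673+0.158338i = +0.000191-0.003650i  (running Σ = -0.000096-0.003996i)
  m=-1: -0.010148+0.229917i × +0.199001+0.191999i = -0.046163+0.043805i  (running Σ = -0.046259+0.039809i)
  m=0: +1.116162-0.000000i × -0.172921+0.000000i = -0.193008+0.000000i  (running Σ = -0.239267+0.039809i)
  m=1: +0.010148+0.229917i × -0.199001+0.191999i = -0.046163-0.043805i  (running Σ = -0.285431-0.003996i)
  m=2: -0.022982+0.002033i × +0.005673-0.158338i = +0.000191+0.003650i  (running Σ = -0.285239-0.000346i)
  m=3: -0.000197-0.001479i × -0.203620-0.226761i = -0.000295+0.000346i  (running Σ = -0.285534+0.000000i)
  m=4: +0.000068-0.000012i × +0.105423+0.007564i = +0.000007-0.000001i  (running Σ = -0.285527-0.000001i)
  m=5: +0.000001+0.000002i × +0.274310-0.229119i = +0.000001+0.000001i  (running Σ = -0.285527-0.000000i)
  m=6: -0.000000+0.000000i × +0.002539-0.023546i = +0.000000+0.000000i  (running Σ = -0.285527+0.000000i)
  m=7: -0.000000-0.000000i × +0.251152+0.323566i = +0.000000-0.000000i  (running Σ = -0.285527+0.000000i)
  m=8: +0.000000-0.000000i × +0.395609+0.057059i = +0.000000-0.000000i  (running Σ = -0.285527-0.000000i)
Total Σ_m = -0.285527-0.000000i. Multiply by 0.739198: -0.211061-0.000000i. P_8(cos γ) = -0.211061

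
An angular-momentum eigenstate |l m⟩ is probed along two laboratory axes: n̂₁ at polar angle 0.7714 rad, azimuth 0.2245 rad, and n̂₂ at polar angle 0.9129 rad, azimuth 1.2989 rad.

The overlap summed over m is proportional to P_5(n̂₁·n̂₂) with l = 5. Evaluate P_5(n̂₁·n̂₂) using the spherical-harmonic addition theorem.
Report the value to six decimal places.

-0.366865

Addition theorem: P_5(cos γ) = (4π/11) Σ_m Y*_{lm}(Ω₁) Y_{lm}(Ω₂), m = −5…5:
  [-5]  conj(Y_{5,-5})(Ω₁) = (0.033125, 0.068874) ; Y_{5,-5}(Ω₂) = (0.140774, -0.030199) ; Δ = (0.006743, 0.008695)
  [-4]  conj(Y_{5,-4})(Ω₁) = (0.154886, 0.194381) ; Y_{5,-4}(Ω₂) = (0.163467, 0.311544) ; Δ = (-0.035239, 0.080028)
  [-3]  conj(Y_{5,-3})(Ω₁) = (0.332198, 0.265083) ; Y_{5,-3}(Ω₂) = (-0.295158, 0.277798) ; Δ = (-0.171691, 0.014042)
  [-2]  conj(Y_{5,-2})(Ω₁) = (0.288329, 0.138924) ; Y_{5,-2}(Ω₂) = (-0.067532, -0.040830) ; Δ = (-0.013799, -0.021154)
  [-1]  conj(Y_{5,-1})(Ω₁) = (-0.141036, -0.032205) ; Y_{5,-1}(Ω₂) = (-0.088399, 0.317070) ; Δ = (0.022679, -0.041871)
  [+0]  conj(Y_{5,0})(Ω₁) = (-0.363525, -0.000000) ; Y_{5,0}(Ω₂) = (-0.169118, 0.000000) ; Δ = (0.061479, 0.000000)
  [+1]  conj(Y_{5,1})(Ω₁) = (0.141036, -0.032205) ; Y_{5,1}(Ω₂) = (0.088399, 0.317070) ; Δ = (0.022679, 0.041871)
  [+2]  conj(Y_{5,2})(Ω₁) = (0.288329, -0.138924) ; Y_{5,2}(Ω₂) = (-0.067532, 0.040830) ; Δ = (-0.013799, 0.021154)
  [+3]  conj(Y_{5,3})(Ω₁) = (-0.332198, 0.265083) ; Y_{5,3}(Ω₂) = (0.295158, 0.277798) ; Δ = (-0.171691, -0.014042)
  [+4]  conj(Y_{5,4})(Ω₁) = (0.154886, -0.194381) ; Y_{5,4}(Ω₂) = (0.163467, -0.311544) ; Δ = (-0.035239, -0.080028)
  [+5]  conj(Y_{5,5})(Ω₁) = (-0.033125, 0.068874) ; Y_{5,5}(Ω₂) = (-0.140774, -0.030199) ; Δ = (0.006743, -0.008695)
Accumulated sum (-0.321136, -0.000000); after 4π/(2l+1) scaling, (-0.366865, -0.000000) ⇒ P_5 = -0.366865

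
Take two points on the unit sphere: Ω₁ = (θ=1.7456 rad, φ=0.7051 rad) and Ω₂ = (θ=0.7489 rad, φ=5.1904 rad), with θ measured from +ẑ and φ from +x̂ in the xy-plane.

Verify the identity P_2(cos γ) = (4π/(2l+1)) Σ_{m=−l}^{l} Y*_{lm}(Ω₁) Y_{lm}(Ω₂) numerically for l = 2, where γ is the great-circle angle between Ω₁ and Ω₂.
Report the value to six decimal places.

Expand P_2 via completeness: Σ_{m} conj(Y_{2,m}) at Ω₁ times Y_{2,m} at Ω₂ —
  [-2]  conj(Y_{2,-2})(Ω₁) = +0.059900+0.369771i ; Y_{2,-2}(Ω₂) = -0.103272+0.146268i ; Δ = -0.060271-0.029426i
  [-1]  conj(Y_{2,-1})(Ω₁) = -0.100760-0.085751i ; Y_{2,-1}(Ω₂) = +0.177218+0.342064i ; Δ = +0.011476-0.049663i
  [+0]  conj(Y_{2,0})(Ω₁) = -0.286773-0.000000i ; Y_{2,0}(Ω₂) = +0.192199+0.000000i ; Δ = -0.055117-0.000000i
  [+1]  conj(Y_{2,1})(Ω₁) = +0.100760-0.085751i ; Y_{2,1}(Ω₂) = -0.177218+0.342064i ; Δ = +0.011476+0.049663i
  [+2]  conj(Y_{2,2})(Ω₁) = +0.059900-0.369771i ; Y_{2,2}(Ω₂) = -0.103272-0.146268i ; Δ = -0.060271+0.029426i
Σ over m = -0.152709-0.000000i; ×(4π/5) → -0.383798-0.000000i. Real part: -0.383798

-0.383798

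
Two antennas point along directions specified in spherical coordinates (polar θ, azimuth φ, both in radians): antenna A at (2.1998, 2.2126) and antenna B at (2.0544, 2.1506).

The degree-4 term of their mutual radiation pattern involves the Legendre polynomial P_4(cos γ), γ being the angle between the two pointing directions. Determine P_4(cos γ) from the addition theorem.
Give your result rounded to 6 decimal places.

0.883897

Summing Y*_{l m}(θ₁,φ₁)·Y_{l m}(θ₂,φ₂) over m ∈ [−4, 4]; prefactor 4π/(2·4+1) = 1.396263:
  [-4]  conj(Y_{4,-4})(Ω₁) = (-0.158835, 0.102792) ; Y_{4,-4}(Ω₂) = (-0.185000, -0.199215) ; Δ = (0.049862, 0.012626)
  [-3]  conj(Y_{4,-3})(Ω₁) = (-0.365126, -0.135194) ; Y_{4,-3}(Ω₂) = (-0.398128, 0.067774) ; Δ = (0.154530, 0.029079)
  [-2]  conj(Y_{4,-2})(Ω₁) = (-0.088165, -0.298506) ; Y_{4,-2}(Ω₂) = (-0.053804, 0.123392) ; Δ = (0.041577, 0.005182)
  [-1]  conj(Y_{4,-1})(Ω₁) = (-0.077741, 0.104022) ; Y_{4,-1}(Ω₂) = (-0.158612, -0.242197) ; Δ = (0.037525, 0.002330)
  [+0]  conj(Y_{4,0})(Ω₁) = (-0.337537, -0.000000) ; Y_{4,0}(Ω₂) = (-0.195704, 0.000000) ; Δ = (0.066057, 0.000000)
  [+1]  conj(Y_{4,1})(Ω₁) = (0.077741, 0.104022) ; Y_{4,1}(Ω₂) = (0.158612, -0.242197) ; Δ = (0.037525, -0.002330)
  [+2]  conj(Y_{4,2})(Ω₁) = (-0.088165, 0.298506) ; Y_{4,2}(Ω₂) = (-0.053804, -0.123392) ; Δ = (0.041577, -0.005182)
  [+3]  conj(Y_{4,3})(Ω₁) = (0.365126, -0.135194) ; Y_{4,3}(Ω₂) = (0.398128, 0.067774) ; Δ = (0.154530, -0.029079)
  [+4]  conj(Y_{4,4})(Ω₁) = (-0.158835, -0.102792) ; Y_{4,4}(Ω₂) = (-0.185000, 0.199215) ; Δ = (0.049862, -0.012626)
Σ over m = (0.633044, 0.000000); ×(4π/9) → (0.883897, 0.000000). Real part: 0.883897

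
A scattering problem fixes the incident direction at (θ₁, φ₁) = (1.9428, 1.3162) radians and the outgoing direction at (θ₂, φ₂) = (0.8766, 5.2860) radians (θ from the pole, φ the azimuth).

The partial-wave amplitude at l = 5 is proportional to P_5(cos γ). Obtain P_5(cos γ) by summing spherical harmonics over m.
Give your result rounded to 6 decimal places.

0.388261

Term-by-term m-sum for l=5 (normalisation 4π/11 = 1.142397):
  [-5]  conj(Y_{5,-5})(Ω₁) = +0.311344+0.095565i ; Y_{5,-5}(Ω₂) = +0.033623-0.119839i ; Δ = +0.021921-0.034098i
  [-4]  conj(Y_{5,-4})(Ω₁) = -0.210858+0.342065i ; Y_{5,-4}(Ω₂) = -0.216936-0.245530i ; Δ = +0.129730-0.022434i
  [-3]  conj(Y_{5,-3})(Ω₁) = -0.036579-0.038195i ; Y_{5,-3}(Ω₂) = -0.416758+0.063003i ; Δ = +0.017651+0.013613i
  [-2]  conj(Y_{5,-2})(Ω₁) = -0.281784+0.157320i ; Y_{5,-2}(Ω₂) = -0.059996+0.133069i ; Δ = -0.004028-0.046935i
  [-1]  conj(Y_{5,-1})(Ω₁) = -0.036304-0.139501i ; Y_{5,-1}(Ω₂) = -0.161920-0.250621i ; Δ = -0.029083+0.031686i
  [+0]  conj(Y_{5,0})(Ω₁) = -0.291246-0.000000i ; Y_{5,0}(Ω₂) = -0.231712+0.000000i ; Δ = +0.067485+0.000000i
  [+1]  conj(Y_{5,1})(Ω₁) = +0.036304-0.139501i ; Y_{5,1}(Ω₂) = +0.161920-0.250621i ; Δ = -0.029083-0.031686i
  [+2]  conj(Y_{5,2})(Ω₁) = -0.281784-0.157320i ; Y_{5,2}(Ω₂) = -0.059996-0.133069i ; Δ = -0.004028+0.046935i
  [+3]  conj(Y_{5,3})(Ω₁) = +0.036579-0.038195i ; Y_{5,3}(Ω₂) = +0.416758+0.063003i ; Δ = +0.017651-0.013613i
  [+4]  conj(Y_{5,4})(Ω₁) = -0.210858-0.342065i ; Y_{5,4}(Ω₂) = -0.216936+0.245530i ; Δ = +0.129730+0.022434i
  [+5]  conj(Y_{5,5})(Ω₁) = -0.311344+0.095565i ; Y_{5,5}(Ω₂) = -0.033623-0.119839i ; Δ = +0.021921+0.034098i
Accumulated sum +0.339865-0.000000i; after 4π/(2l+1) scaling, +0.388261-0.000000i ⇒ P_5 = 0.388261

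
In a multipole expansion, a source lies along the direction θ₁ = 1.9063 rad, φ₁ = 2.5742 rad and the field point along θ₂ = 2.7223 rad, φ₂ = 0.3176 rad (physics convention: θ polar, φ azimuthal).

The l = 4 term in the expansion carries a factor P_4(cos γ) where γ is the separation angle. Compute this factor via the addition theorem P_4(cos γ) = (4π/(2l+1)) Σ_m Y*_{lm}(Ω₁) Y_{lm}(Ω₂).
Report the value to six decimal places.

Addition theorem: P_4(cos γ) = (4π/9) Σ_m Y*_{lm}(Ω₁) Y_{lm}(Ω₂), m = −4…4:
  m=-4: Y*=-0.22630 - 0.26934j  Y=0.00360 - 0.01161j  product -0.00394 + 0.00166j
  m=-3: Y*=-0.04545 - 0.34396j  Y=-0.04470 + 0.06287j  product 0.02366 + 0.01252j
  m=-2: Y*=-0.03038 + 0.06521j  Y=0.21600 - 0.15922j  product 0.00382 + 0.01892j
  m=-1: Y*=-0.27798 + 0.17715j  Y=-0.47459 + 0.15601j  product 0.10429 - 0.12744j
  m=+0: Y*=0.01684 + 0.00000j  Y=0.24667 + 0.00000j  product 0.00415 + 0.00000j
  m=+1: Y*=0.27798 + 0.17715j  Y=0.47459 + 0.15601j  product 0.10429 + 0.12744j
  m=+2: Y*=-0.03038 - 0.06521j  Y=0.21600 + 0.15922j  product 0.00382 - 0.01892j
  m=+3: Y*=0.04545 - 0.34396j  Y=0.04470 + 0.06287j  product 0.02366 - 0.01252j
  m=+4: Y*=-0.22630 + 0.26934j  Y=0.00360 + 0.01161j  product -0.00394 - 0.00166j
Total Σ_m = 0.25980 - 0.00000j. Multiply by 1.396263: 0.36275 - 0.00000j. P_4(cos γ) = 0.362745

0.362745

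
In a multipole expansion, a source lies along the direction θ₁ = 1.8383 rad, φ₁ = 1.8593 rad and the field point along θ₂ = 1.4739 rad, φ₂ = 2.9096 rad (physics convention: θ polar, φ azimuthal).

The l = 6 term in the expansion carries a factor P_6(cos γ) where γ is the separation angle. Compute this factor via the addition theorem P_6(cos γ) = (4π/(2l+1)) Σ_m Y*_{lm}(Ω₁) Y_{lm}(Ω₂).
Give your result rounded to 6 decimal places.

Addition theorem: P_6(cos γ) = (4π/13) Σ_m Y*_{lm}(Ω₁) Y_{lm}(Ω₂), m = −6…6:
  m=-6: +0.062020-0.383759i × +0.083545+0.462156i = +0.182538-0.003398i  (running Σ = +0.182538-0.003398i)
  m=-5: +0.366041-0.047214i × -0.063155-0.144977i = -0.029962-0.050086i  (running Σ = +0.152575-0.053484i)
  m=-4: -0.028922-0.065328i × -0.188282-0.251396i = -0.010978+0.019571i  (running Σ = +0.141598-0.033913i)
  m=-3: +0.262430-0.223423i × +0.138145+0.115411i = +0.062039-0.000577i  (running Σ = +0.203637-0.034491i)
  m=-2: +0.024508+0.015952i × +0.240759+0.120481i = +0.003979+0.006793i  (running Σ = +0.207615-0.027697i)
  m=-1: +0.091586-0.308596i × -0.182305-0.043069i = -0.029988+0.052314i  (running Σ = +0.177628+0.024617i)
  m=0: +0.055764-0.000000i × -0.257115+0.000000i = -0.014338+0.000000i  (running Σ = +0.163290+0.024617i)
  m=1: -0.091586-0.308596i × +0.182305-0.043069i = -0.029988-0.052314i  (running Σ = +0.133302-0.027697i)
  m=2: +0.024508-0.015952i × +0.240759-0.120481i = +0.003979-0.006793i  (running Σ = +0.137281-0.034491i)
  m=3: -0.262430-0.223423i × -0.138145+0.115411i = +0.062039+0.000577i  (running Σ = +0.199320-0.033913i)
  m=4: -0.028922+0.065328i × -0.188282+0.251396i = -0.010978-0.019571i  (running Σ = +0.188342-0.053484i)
  m=5: -0.366041-0.047214i × +0.063155-0.144977i = -0.029962+0.050086i  (running Σ = +0.158380-0.003398i)
  m=6: +0.062020+0.383759i × +0.083545-0.462156i = +0.182538+0.003398i  (running Σ = +0.340917-0.000000i)
Σ over m = +0.340917-0.000000i; ×(4π/13) → +0.329546-0.000000i. Real part: 0.329546

0.329546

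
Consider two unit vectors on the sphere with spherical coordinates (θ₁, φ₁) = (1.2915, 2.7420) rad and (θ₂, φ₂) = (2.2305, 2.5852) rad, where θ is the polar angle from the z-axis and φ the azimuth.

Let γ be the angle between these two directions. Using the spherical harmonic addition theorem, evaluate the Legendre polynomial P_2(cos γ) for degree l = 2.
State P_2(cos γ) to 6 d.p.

0.006825

Addition theorem: P_2(cos γ) = (4π/5) Σ_m Y*_{lm}(Ω₁) Y_{lm}(Ω₂), m = −2…2:
  term(m=-2) = +0.081883+0.026555i   from Y*(Ω₁)=+0.248875-0.255834i, Y(Ω₂)=+0.106641+0.216322i
  term(m=-1) = -0.075654-0.011961i   from Y*(Ω₁)=-0.188595+0.079646i, Y(Ω₂)=+0.317701+0.197589i
  term(m=+0) = -0.009743-0.000000i   from Y*(Ω₁)=-0.243483-0.000000i, Y(Ω₂)=+0.040016+0.000000i
  term(m=+1) = -0.075654+0.011961i   from Y*(Ω₁)=+0.188595+0.079646i, Y(Ω₂)=-0.317701+0.197589i
  term(m=+2) = +0.081883-0.026555i   from Y*(Ω₁)=+0.248875+0.255834i, Y(Ω₂)=+0.106641-0.216322i
Σ over m = +0.002715+0.000000i; ×(4π/5) → +0.006825+0.000000i. Real part: 0.006825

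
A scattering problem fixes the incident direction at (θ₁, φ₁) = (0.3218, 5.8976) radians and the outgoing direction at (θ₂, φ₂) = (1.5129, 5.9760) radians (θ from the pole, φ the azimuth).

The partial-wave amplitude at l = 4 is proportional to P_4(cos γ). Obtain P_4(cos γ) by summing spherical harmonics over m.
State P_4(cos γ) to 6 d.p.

-0.055755

Addition theorem: P_4(cos γ) = (4π/9) Σ_m Y*_{lm}(Ω₁) Y_{lm}(Ω₂), m = −4…4:
  m=-4: Y*=0.00013 - 0.00443j  Y=0.14744 + 0.41411j  product 0.00185 - 0.00060j
  m=-3: Y*=0.01511 - 0.03439j  Y=0.04357 + 0.05740j  product 0.00263 - 0.00063j
  m=-2: Y*=0.12717 - 0.12360j  Y=-0.26605 - 0.18768j  product -0.05703 + 0.00902j
  m=-1: Y*=0.43400 - 0.17616j  Y=-0.07754 - 0.02460j  product -0.03798 + 0.00298j
  m=+0: Y*=0.46006 + 0.00000j  Y=0.30677 + 0.00000j  product 0.14113 + 0.00000j
  m=+1: Y*=-0.43400 - 0.17616j  Y=0.07754 - 0.02460j  product -0.03798 - 0.00298j
  m=+2: Y*=0.12717 + 0.12360j  Y=-0.26605 + 0.18768j  product -0.05703 - 0.00902j
  m=+3: Y*=-0.01511 - 0.03439j  Y=-0.04357 + 0.05740j  product 0.00263 + 0.00063j
  m=+4: Y*=0.00013 + 0.00443j  Y=0.14744 - 0.41411j  product 0.00185 + 0.00060j
Σ over m = -0.03993 + 0.00000j; ×(4π/9) → -0.05575 + 0.00000j. Real part: -0.055755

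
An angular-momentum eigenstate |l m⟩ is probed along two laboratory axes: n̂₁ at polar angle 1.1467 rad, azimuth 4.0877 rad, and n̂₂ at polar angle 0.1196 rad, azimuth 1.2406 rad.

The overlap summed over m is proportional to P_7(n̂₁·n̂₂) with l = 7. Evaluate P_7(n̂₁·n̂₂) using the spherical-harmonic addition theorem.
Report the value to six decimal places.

-0.217135

Addition theorem: P_7(cos γ) = (4π/15) Σ_m Y*_{lm}(Ω₁) Y_{lm}(Ω₂), m = −7…7:
  [-7]  conj(Y_{7,-7})(Ω₁) = -0.246303-0.087006i ; Y_{7,-7}(Ω₂) = -0.000000-0.000000i ; Δ = +0.000000+0.000000i
  [-6]  conj(Y_{7,-6})(Ω₁) = +0.362572-0.251546i ; Y_{7,-6}(Ω₂) = +0.000002-0.000005i ; Δ = -0.000000-0.000002i
  [-5]  conj(Y_{7,-5})(Ω₁) = -0.005030+0.277159i ; Y_{7,-5}(Ω₂) = +0.000104+0.000008i ; Δ = -0.000003+0.000029i
  [-4]  conj(Y_{7,-4})(Ω₁) = +0.133208+0.099768i ; Y_{7,-4}(Ω₂) = +0.000359+0.001404i ; Δ = -0.000092+0.000223i
  [-3]  conj(Y_{7,-3})(Ω₁) = -0.325787+0.101946i ; Y_{7,-3}(Ω₂) = -0.012086+0.007922i ; Δ = +0.003130-0.003813i
  [-2]  conj(Y_{7,-2})(Ω₁) = -0.008006+0.024046i ; Y_{7,-2}(Ω₂) = -0.079507-0.061755i ; Δ = +0.002122-0.001417i
  [-1]  conj(Y_{7,-1})(Ω₁) = -0.195752-0.271496i ; Y_{7,-1}(Ω₂) = +0.143341-0.418214i ; Δ = -0.141603+0.042950i
  [+0]  conj(Y_{7,0})(Ω₁) = +0.015501-0.000000i ; Y_{7,0}(Ω₂) = +0.884348+0.000000i ; Δ = +0.013708+0.000000i
  [+1]  conj(Y_{7,1})(Ω₁) = +0.195752-0.271496i ; Y_{7,1}(Ω₂) = -0.143341-0.418214i ; Δ = -0.141603-0.042950i
  [+2]  conj(Y_{7,2})(Ω₁) = -0.008006-0.024046i ; Y_{7,2}(Ω₂) = -0.079507+0.061755i ; Δ = +0.002122+0.001417i
  [+3]  conj(Y_{7,3})(Ω₁) = +0.325787+0.101946i ; Y_{7,3}(Ω₂) = +0.012086+0.007922i ; Δ = +0.003130+0.003813i
  [+4]  conj(Y_{7,4})(Ω₁) = +0.133208-0.099768i ; Y_{7,4}(Ω₂) = +0.000359-0.001404i ; Δ = -0.000092-0.000223i
  [+5]  conj(Y_{7,5})(Ω₁) = +0.005030+0.277159i ; Y_{7,5}(Ω₂) = -0.000104+0.000008i ; Δ = -0.000003-0.000029i
  [+6]  conj(Y_{7,6})(Ω₁) = +0.362572+0.251546i ; Y_{7,6}(Ω₂) = +0.000002+0.000005i ; Δ = -0.000000+0.000002i
  [+7]  conj(Y_{7,7})(Ω₁) = +0.246303-0.087006i ; Y_{7,7}(Ω₂) = +0.000000-0.000000i ; Δ = +0.000000-0.000000i
Σ over m = -0.259186+0.000000i; ×(4π/15) → -0.217135+0.000000i. Real part: -0.217135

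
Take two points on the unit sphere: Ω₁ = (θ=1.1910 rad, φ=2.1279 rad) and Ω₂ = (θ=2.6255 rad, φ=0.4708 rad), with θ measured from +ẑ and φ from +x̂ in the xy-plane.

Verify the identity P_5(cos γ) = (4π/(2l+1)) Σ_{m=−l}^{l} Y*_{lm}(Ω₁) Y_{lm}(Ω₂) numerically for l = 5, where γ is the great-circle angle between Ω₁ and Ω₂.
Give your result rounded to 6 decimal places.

Summing Y*_{l m}(θ₁,φ₁)·Y_{l m}(θ₂,φ₂) over m ∈ [−5, 5]; prefactor 4π/(2·5+1) = 1.142397:
  [-5]  conj(Y_{5,-5})(Ω₁) = -0.11180 - 0.30059j ; Y_{5,-5}(Ω₂) = -0.00958 - 0.00963j ; Δ = -0.00182 + 0.00396j
  [-4]  conj(Y_{5,-4})(Ω₁) = -0.24745 + 0.32041j ; Y_{5,-4}(Ω₂) = 0.02327 + 0.07204j ; Δ = -0.02884 - 0.01037j
  [-3]  conj(Y_{5,-3})(Ω₁) = 0.06534 + 0.00659j ; Y_{5,-3}(Ω₂) = 0.03809 - 0.23845j ; Δ = 0.00406 - 0.01533j
  [-2]  conj(Y_{5,-2})(Ω₁) = 0.14042 + 0.28586j ; Y_{5,-2}(Ω₂) = -0.26817 + 0.36842j ; Δ = -0.14297 - 0.02493j
  [-1]  conj(Y_{5,-1})(Ω₁) = 0.08296 - 0.13318j ; Y_{5,-1}(Ω₂) = 0.34181 - 0.17397j ; Δ = 0.00519 - 0.05996j
  [+0]  conj(Y_{5,0})(Ω₁) = 0.28482 + 0.00000j ; Y_{5,0}(Ω₂) = 0.19340 + 0.00000j ; Δ = 0.05508 + 0.00000j
  [+1]  conj(Y_{5,1})(Ω₁) = -0.08296 - 0.13318j ; Y_{5,1}(Ω₂) = -0.34181 - 0.17397j ; Δ = 0.00519 + 0.05996j
  [+2]  conj(Y_{5,2})(Ω₁) = 0.14042 - 0.28586j ; Y_{5,2}(Ω₂) = -0.26817 - 0.36842j ; Δ = -0.14297 + 0.02493j
  [+3]  conj(Y_{5,3})(Ω₁) = -0.06534 + 0.00659j ; Y_{5,3}(Ω₂) = -0.03809 - 0.23845j ; Δ = 0.00406 + 0.01533j
  [+4]  conj(Y_{5,4})(Ω₁) = -0.24745 - 0.32041j ; Y_{5,4}(Ω₂) = 0.02327 - 0.07204j ; Δ = -0.02884 + 0.01037j
  [+5]  conj(Y_{5,5})(Ω₁) = 0.11180 - 0.30059j ; Y_{5,5}(Ω₂) = 0.00958 - 0.00963j ; Δ = -0.00182 - 0.00396j
Accumulated sum -0.27369 + 0.00000j; after 4π/(2l+1) scaling, -0.31267 + 0.00000j ⇒ P_5 = -0.312667

-0.312667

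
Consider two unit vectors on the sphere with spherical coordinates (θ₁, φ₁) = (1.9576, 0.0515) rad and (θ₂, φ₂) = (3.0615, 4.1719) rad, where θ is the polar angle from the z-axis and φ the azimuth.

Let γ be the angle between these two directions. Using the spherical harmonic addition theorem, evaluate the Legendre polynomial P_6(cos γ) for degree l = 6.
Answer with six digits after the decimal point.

Summing Y*_{l m}(θ₁,φ₁)·Y_{l m}(θ₂,φ₂) over m ∈ [−6, 6]; prefactor 4π/(2·6+1) = 0.966644:
  term(m=-6) = (0.000000, 0.000000)   from Y*(Ω₁)=(0.290371, 0.092694), Y(Ω₂)=(0.000000, 0.000000)
  term(m=-5) = (-0.000000, -0.000002)   from Y*(Ω₁)=(-0.415906, -0.109527), Y(Ω₂)=(0.000002, 0.000005)
  term(m=-4) = (-0.000015, 0.000015)   from Y*(Ω₁)=(0.145241, 0.030350), Y(Ω₂)=(-0.000081, 0.000121)
  term(m=-3) = (-0.000723, -0.000150)   from Y*(Ω₁)=(0.276692, 0.043092), Y(Ω₂)=(-0.002633, -0.000134)
  term(m=-2) = (0.003080, 0.007561)   from Y*(Ω₁)=(-0.248190, -0.025654), Y(Ω₂)=(-0.015393, -0.028872)
  term(m=-1) = (-0.028690, 0.042666)   from Y*(Ω₁)=(-0.201113, -0.010366), Y(Ω₂)=(0.131374, -0.218922)
  term(m=+0) = (0.255299, 0.000000)   from Y*(Ω₁)=(0.268813, -0.000000), Y(Ω₂)=(0.949726, 0.000000)
  term(m=+1) = (-0.028690, -0.042666)   from Y*(Ω₁)=(0.201113, -0.010366), Y(Ω₂)=(-0.131374, -0.218922)
  term(m=+2) = (0.003080, -0.007561)   from Y*(Ω₁)=(-0.248190, 0.025654), Y(Ω₂)=(-0.015393, 0.028872)
  term(m=+3) = (-0.000723, 0.000150)   from Y*(Ω₁)=(-0.276692, 0.043092), Y(Ω₂)=(0.002633, -0.000134)
  term(m=+4) = (-0.000015, -0.000015)   from Y*(Ω₁)=(0.145241, -0.030350), Y(Ω₂)=(-0.000081, -0.000121)
  term(m=+5) = (-0.000000, 0.000002)   from Y*(Ω₁)=(0.415906, -0.109527), Y(Ω₂)=(-0.000002, 0.000005)
  term(m=+6) = (0.000000, -0.000000)   from Y*(Ω₁)=(0.290371, -0.092694), Y(Ω₂)=(0.000000, -0.000000)
Σ over m = (0.202600, -0.000000); ×(4π/13) → (0.195842, -0.000000). Real part: 0.195842

0.195842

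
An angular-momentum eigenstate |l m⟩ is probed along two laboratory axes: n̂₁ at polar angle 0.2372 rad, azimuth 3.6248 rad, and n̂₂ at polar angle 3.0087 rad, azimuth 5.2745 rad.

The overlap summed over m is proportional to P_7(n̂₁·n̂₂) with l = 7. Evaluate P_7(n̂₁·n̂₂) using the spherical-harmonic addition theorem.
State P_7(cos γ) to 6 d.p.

-0.244829

Summing Y*_{l m}(θ₁,φ₁)·Y_{l m}(θ₂,φ₂) over m ∈ [−7, 7]; prefactor 4π/(2·7+1) = 0.837758:
  m=-7: Y*=(0.000019, 0.000005)  Y=(0.000000, 0.000000)  product (0.000000, 0.000000)
  m=-6: Y*=(-0.000297, 0.000073)  Y=(-0.000010, 0.000002)  product (0.000000, -0.000000)
  m=-5: Y*=(0.002219, -0.001968)  Y=(0.000057, -0.000167)  product (-0.000000, -0.000000)
  m=-4: Y*=(-0.007150, 0.018878)  Y=(0.001374, 0.001707)  product (-0.000042, 0.000014)
  m=-3: Y*=(-0.011849, -0.097306)  Y=(-0.019476, 0.002260)  product (0.000451, 0.001868)
  m=-2: Y*=(0.184752, 0.267528)  Y=(0.052860, -0.110393)  product (0.039299, -0.006254)
  m=-1: Y*=(-0.564714, -0.296302)  Y=(0.255569, 0.405733)  product (-0.024104, -0.304849)
  m=+0: Y*=(0.385758, -0.000000)  Y=(-0.838482, 0.000000)  product (-0.323451, 0.000000)
  m=+1: Y*=(0.564714, -0.296302)  Y=(-0.255569, 0.405733)  product (-0.024104, 0.304849)
  m=+2: Y*=(0.184752, -0.267528)  Y=(0.052860, 0.110393)  product (0.039299, 0.006254)
  m=+3: Y*=(0.011849, -0.097306)  Y=(0.019476, 0.002260)  product (0.000451, -0.001868)
  m=+4: Y*=(-0.007150, -0.018878)  Y=(0.001374, -0.001707)  product (-0.000042, -0.000014)
  m=+5: Y*=(-0.002219, -0.001968)  Y=(-0.000057, -0.000167)  product (-0.000000, 0.000000)
  m=+6: Y*=(-0.000297, -0.000073)  Y=(-0.000010, -0.000002)  product (0.000000, 0.000000)
  m=+7: Y*=(-0.000019, 0.000005)  Y=(-0.000000, 0.000000)  product (0.000000, -0.000000)
Accumulated sum (-0.292243, -0.000000); after 4π/(2l+1) scaling, (-0.244829, -0.000000) ⇒ P_7 = -0.244829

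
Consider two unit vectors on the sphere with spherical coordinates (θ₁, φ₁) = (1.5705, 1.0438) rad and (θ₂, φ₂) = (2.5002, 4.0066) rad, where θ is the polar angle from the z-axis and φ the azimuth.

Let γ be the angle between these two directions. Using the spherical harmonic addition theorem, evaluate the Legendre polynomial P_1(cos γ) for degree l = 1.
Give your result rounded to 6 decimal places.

-0.589012

Addition theorem: P_1(cos γ) = (4π/3) Σ_m Y*_{lm}(Ω₁) Y_{lm}(Ω₂), m = −1…1:
  m=-1: Y*=+0.173763+0.298618i  Y=-0.134081+0.157329i  product -0.070280-0.012701i
  m=+0: Y*=+0.000145-0.000000i  Y=-0.391499+0.000000i  product -0.000057+0.000000i
  m=+1: Y*=-0.173763+0.298618i  Y=+0.134081+0.157329i  product -0.070280+0.012701i
Σ over m = -0.140616+0.000000i; ×(4π/3) → -0.589012+0.000000i. Real part: -0.589012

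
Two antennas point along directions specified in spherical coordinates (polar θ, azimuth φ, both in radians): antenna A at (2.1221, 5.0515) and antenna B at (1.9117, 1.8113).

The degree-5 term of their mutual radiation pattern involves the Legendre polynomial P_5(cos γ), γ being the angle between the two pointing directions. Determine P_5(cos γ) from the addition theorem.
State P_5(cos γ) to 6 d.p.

0.210477

Summing Y*_{l m}(θ₁,φ₁)·Y_{l m}(θ₂,φ₂) over m ∈ [−5, 5]; prefactor 4π/(2·5+1) = 1.142397:
  m=-5: Y*=(0.206561, 0.025905)  Y=(-0.321957, -0.124238)  product (-0.063286, -0.034003)
  m=-4: Y*=(-0.086107, -0.395538)  Y=(-0.221393, 0.317588)  product (0.144682, 0.060223)
  m=-3: Y*=(-0.267282, 0.165148)  Y=(0.001156, 0.001314)  product (-0.000526, -0.000160)
  m=-2: Y*=(-0.088736, -0.071497)  Y=(-0.296555, 0.154770)  product (0.037381, 0.007469)
  m=-1: Y*=(-0.114381, 0.324268)  Y=(0.021753, 0.088697)  product (-0.031250, -0.003091)
  m=+0: Y*=(-0.032887, -0.000000)  Y=(-0.311339, 0.000000)  product (0.010239, 0.000000)
  m=+1: Y*=(0.114381, 0.324268)  Y=(-0.021753, 0.088697)  product (-0.031250, 0.003091)
  m=+2: Y*=(-0.088736, 0.071497)  Y=(-0.296555, -0.154770)  product (0.037381, -0.007469)
  m=+3: Y*=(0.267282, 0.165148)  Y=(-0.001156, 0.001314)  product (-0.000526, 0.000160)
  m=+4: Y*=(-0.086107, 0.395538)  Y=(-0.221393, -0.317588)  product (0.144682, -0.060223)
  m=+5: Y*=(-0.206561, 0.025905)  Y=(0.321957, -0.124238)  product (-0.063286, 0.034003)
Accumulated sum (0.184241, 0.000000); after 4π/(2l+1) scaling, (0.210477, 0.000000) ⇒ P_5 = 0.210477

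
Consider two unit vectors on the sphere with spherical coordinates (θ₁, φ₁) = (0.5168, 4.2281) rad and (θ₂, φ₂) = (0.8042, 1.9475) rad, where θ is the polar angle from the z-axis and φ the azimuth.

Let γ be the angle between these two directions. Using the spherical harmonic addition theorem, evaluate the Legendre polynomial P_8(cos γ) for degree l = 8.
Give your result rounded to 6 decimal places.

Addition theorem: P_8(cos γ) = (4π/17) Σ_m Y*_{lm}(Ω₁) Y_{lm}(Ω₂), m = −8…8:
  m=-8: (-0.001361, 0.001225) × (-0.037033, -0.004765) = (0.000056, -0.000039)  (running Σ = (0.000056, -0.000039))
  m=-7: (-0.003169, -0.012492) × (0.069550, -0.125910) = (-0.001793, -0.000470)  (running Σ = (-0.001737, -0.000509))
  m=-6: (0.055056, 0.013232) × (0.207891, 0.252182) = (0.008109, 0.016635)  (running Σ = (0.006372, 0.016126))
  m=-5: (-0.114483, 0.130491) × (-0.438884, 0.141905) = (0.031728, -0.073516)  (running Σ = (0.038099, -0.057390))
  m=-4: (-0.133505, -0.347959) × (0.020608, -0.321651) = (-0.114673, 0.035771)  (running Σ = (-0.076573, -0.021619))
  m=-3: (0.512097, 0.060673) × (-0.098416, -0.046415) = (-0.047582, -0.029740)  (running Σ = (-0.124156, -0.051359))
  m=-2: (-0.178320, 0.259413) × (0.280591, -0.263189) = (0.018240, 0.119721)  (running Σ = (-0.105916, 0.068362))
  m=-1: (0.109837, 0.208786) × (0.026294, 0.066466) = (-0.010989, 0.012790)  (running Σ = (-0.116905, 0.081153))
  m=0: (-0.408230, -0.000000) × (0.363101, 0.000000) = (-0.148229, -0.000000)  (running Σ = (-0.265134, 0.081153))
  m=1: (-0.109837, 0.208786) × (-0.026294, 0.066466) = (-0.010989, -0.012790)  (running Σ = (-0.276123, 0.068362))
  m=2: (-0.178320, -0.259413) × (0.280591, 0.263189) = (0.018240, -0.119721)  (running Σ = (-0.257883, -0.051359))
  m=3: (-0.512097, 0.060673) × (0.098416, -0.046415) = (-0.047582, 0.029740)  (running Σ = (-0.305466, -0.021619))
  m=4: (-0.133505, 0.347959) × (0.020608, 0.321651) = (-0.114673, -0.035771)  (running Σ = (-0.420138, -0.057390))
  m=5: (0.114483, 0.130491) × (0.438884, 0.141905) = (0.031728, 0.073516)  (running Σ = (-0.388411, 0.016126))
  m=6: (0.055056, -0.013232) × (0.207891, -0.252182) = (0.008109, -0.016635)  (running Σ = (-0.380302, -0.000509))
  m=7: (0.003169, -0.012492) × (-0.069550, -0.125910) = (-0.001793, 0.000470)  (running Σ = (-0.382095, -0.000039))
  m=8: (-0.001361, -0.001225) × (-0.037033, 0.004765) = (0.000056, 0.000039)  (running Σ = (-0.382039, -0.000000))
Total Σ_m = (-0.382039, -0.000000). Multiply by 0.739198: (-0.282402, -0.000000). P_8(cos γ) = -0.282402

-0.282402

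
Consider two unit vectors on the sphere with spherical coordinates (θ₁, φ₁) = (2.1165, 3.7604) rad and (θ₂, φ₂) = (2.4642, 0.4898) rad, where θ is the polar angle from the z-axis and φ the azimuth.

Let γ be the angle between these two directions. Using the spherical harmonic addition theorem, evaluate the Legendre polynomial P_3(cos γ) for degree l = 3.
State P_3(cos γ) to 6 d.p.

0.185182

Addition theorem: P_3(cos γ) = (4π/7) Σ_m Y*_{lm}(Ω₁) Y_{lm}(Ω₂), m = −3…3:
  m=-3: Y*=(0.073414, -0.250002)  Y=(0.010398, -0.102198)  product (-0.024786, -0.010102)
  m=-2: Y*=(-0.126746, -0.366230)  Y=(-0.174356, 0.259734)  product (0.117221, 0.030934)
  m=-1: Y*=(-0.078061, -0.055588)  Y=(0.363890, -0.194001)  product (-0.039190, -0.005084)
  m=+0: Y*=(0.320181, -0.000000)  Y=(-0.010421, 0.000000)  product (-0.003337, 0.000000)
  m=+1: Y*=(0.078061, -0.055588)  Y=(-0.363890, -0.194001)  product (-0.039190, 0.005084)
  m=+2: Y*=(-0.126746, 0.366230)  Y=(-0.174356, -0.259734)  product (0.117221, -0.030934)
  m=+3: Y*=(-0.073414, -0.250002)  Y=(-0.010398, -0.102198)  product (-0.024786, 0.010102)
Σ over m = (0.103154, 0.000000); ×(4π/7) → (0.185182, 0.000000). Real part: 0.185182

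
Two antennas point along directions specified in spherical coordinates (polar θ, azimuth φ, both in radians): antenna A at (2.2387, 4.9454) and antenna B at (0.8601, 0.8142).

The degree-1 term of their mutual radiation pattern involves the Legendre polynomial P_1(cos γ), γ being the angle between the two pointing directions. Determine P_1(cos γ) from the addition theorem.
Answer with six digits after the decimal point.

-0.730728

Term-by-term m-sum for l=1 (normalisation 4π/3 = 4.188790):
  term(m=-1) = -0.03900 - 0.05937j   from Y*(Ω₁)=0.06263 - 0.26392j, Y(Ω₂)=0.17975 - 0.19041j
  term(m=+0) = -0.09646 + 0.00000j   from Y*(Ω₁)=-0.30261 + 0.00000j, Y(Ω₂)=0.31875 + 0.00000j
  term(m=+1) = -0.03900 + 0.05937j   from Y*(Ω₁)=-0.06263 - 0.26392j, Y(Ω₂)=-0.17975 - 0.19041j
Accumulated sum -0.17445 + 0.00000j; after 4π/(2l+1) scaling, -0.73073 + 0.00000j ⇒ P_1 = -0.730728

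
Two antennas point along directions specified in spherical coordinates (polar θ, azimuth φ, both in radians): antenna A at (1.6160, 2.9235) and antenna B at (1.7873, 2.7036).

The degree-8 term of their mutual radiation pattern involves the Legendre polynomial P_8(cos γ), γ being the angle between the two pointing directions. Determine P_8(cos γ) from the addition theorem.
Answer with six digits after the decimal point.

0.025659

Addition theorem: P_8(cos γ) = (4π/17) Σ_m Y*_{lm}(Ω₁) Y_{lm}(Ω₂), m = −8…8:
  m=-8: Y*=-0.088478-0.503517i  Y=-0.398969-0.151244i  product -0.040854+0.214270i
  m=-7: Y*=+0.004082-0.092411i  Y=-0.374316+0.028369i  product +0.001093+0.034707i
  m=-6: Y*=-0.094017+0.350257i  Y=+0.087578-0.049407i  product +0.009071+0.035320i
  m=-5: Y*=-0.050160+0.096269i  Y=+0.207892-0.291717i  product +0.017656+0.034646i
  m=-4: Y*=+0.205195-0.244396i  Y=+0.003404-0.018584i  product -0.003843-0.004645i
  m=-3: Y*=+0.092018-0.070575i  Y=+0.083615+0.318392i  product +0.030165+0.023396i
  m=-2: Y*=-0.272265+0.126911i  Y=+0.045770+0.054916i  product -0.019431-0.009143i
  m=-1: Y*=-0.116279+0.025769i  Y=-0.282664-0.132380i  product +0.036279+0.008109i
  m=+0: Y*=+0.294919-0.000000i  Y=-0.086670+0.000000i  product -0.025561+0.000000i
  m=+1: Y*=+0.116279+0.025769i  Y=+0.282664-0.132380i  product +0.036279-0.008109i
  m=+2: Y*=-0.272265-0.126911i  Y=+0.045770-0.054916i  product -0.019431+0.009143i
  m=+3: Y*=-0.092018-0.070575i  Y=-0.083615+0.318392i  product +0.030165-0.023396i
  m=+4: Y*=+0.205195+0.244396i  Y=+0.003404+0.018584i  product -0.003843+0.004645i
  m=+5: Y*=+0.050160+0.096269i  Y=-0.207892-0.291717i  product +0.017656-0.034646i
  m=+6: Y*=-0.094017-0.350257i  Y=+0.087578+0.049407i  product +0.009071-0.035320i
  m=+7: Y*=-0.004082-0.092411i  Y=+0.374316+0.028369i  product +0.001093-0.034707i
  m=+8: Y*=-0.088478+0.503517i  Y=-0.398969+0.151244i  product -0.040854-0.214270i
Σ over m = +0.034712-0.000000i; ×(4π/17) → +0.025659-0.000000i. Real part: 0.025659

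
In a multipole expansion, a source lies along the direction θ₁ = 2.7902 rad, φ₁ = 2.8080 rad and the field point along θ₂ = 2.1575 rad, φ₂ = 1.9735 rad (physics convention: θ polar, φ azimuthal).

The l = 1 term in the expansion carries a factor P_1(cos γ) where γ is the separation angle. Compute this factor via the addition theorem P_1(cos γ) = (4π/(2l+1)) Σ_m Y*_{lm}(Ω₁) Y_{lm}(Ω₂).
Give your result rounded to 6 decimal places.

Term-by-term m-sum for l=1 (normalisation 4π/3 = 4.188790):
  m=-1: -0.112365+0.038939i × -0.112758-0.264701i = +0.022977+0.025352i  (running Σ = +0.022977+0.025352i)
  m=0: -0.458746-0.000000i × -0.270500+0.000000i = +0.124091+0.000000i  (running Σ = +0.147068+0.025352i)
  m=1: +0.112365+0.038939i × +0.112758-0.264701i = +0.022977-0.025352i  (running Σ = +0.170046+0.000000i)
Accumulated sum +0.170046+0.000000i; after 4π/(2l+1) scaling, +0.712285+0.000000i ⇒ P_1 = 0.712285

0.712285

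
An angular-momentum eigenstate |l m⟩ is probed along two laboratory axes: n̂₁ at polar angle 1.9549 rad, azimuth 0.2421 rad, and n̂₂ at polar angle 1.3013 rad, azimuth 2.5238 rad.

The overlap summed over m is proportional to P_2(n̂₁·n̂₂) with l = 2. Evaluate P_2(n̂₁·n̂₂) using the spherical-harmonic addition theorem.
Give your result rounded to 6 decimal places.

0.199542

Addition theorem: P_2(cos γ) = (4π/5) Σ_m Y*_{lm}(Ω₁) Y_{lm}(Ω₂), m = −2…2:
  [-2]  conj(Y_{2,-2})(Ω₁) = +0.293865+0.154562i ; Y_{2,-2}(Ω₂) = +0.118064+0.338917i ; Δ = -0.017689+0.117844i
  [-1]  conj(Y_{2,-1})(Ω₁) = -0.260574-0.064347i ; Y_{2,-1}(Ω₂) = -0.161616-0.114842i ; Δ = +0.034723+0.040324i
  [+0]  conj(Y_{2,0})(Ω₁) = -0.182529-0.000000i ; Y_{2,0}(Ω₂) = -0.248320+0.000000i ; Δ = +0.045326+0.000000i
  [+1]  conj(Y_{2,1})(Ω₁) = +0.260574-0.064347i ; Y_{2,1}(Ω₂) = +0.161616-0.114842i ; Δ = +0.034723-0.040324i
  [+2]  conj(Y_{2,2})(Ω₁) = +0.293865-0.154562i ; Y_{2,2}(Ω₂) = +0.118064-0.338917i ; Δ = -0.017689-0.117844i
Accumulated sum +0.079395+0.000000i; after 4π/(2l+1) scaling, +0.199542+0.000000i ⇒ P_2 = 0.199542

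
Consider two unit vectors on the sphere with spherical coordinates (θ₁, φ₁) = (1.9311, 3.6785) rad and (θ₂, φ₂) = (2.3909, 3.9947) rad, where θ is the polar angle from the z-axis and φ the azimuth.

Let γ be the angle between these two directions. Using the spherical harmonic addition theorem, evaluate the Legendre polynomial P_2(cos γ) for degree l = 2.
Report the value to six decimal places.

0.621026

Addition theorem: P_2(cos γ) = (4π/5) Σ_m Y*_{lm}(Ω₁) Y_{lm}(Ω₂), m = −2…2:
  [-2]  conj(Y_{2,-2})(Ω₁) = 0.16127 + 0.29734j ; Y_{2,-2}(Ω₂) = -0.02427 - 0.17810j ; Δ = 0.04904 - 0.03594j
  [-1]  conj(Y_{2,-1})(Ω₁) = 0.21902 + 0.13037j ; Y_{2,-1}(Ω₂) = 0.25342 - 0.29029j ; Δ = 0.09335 - 0.03054j
  [+0]  conj(Y_{2,0})(Ω₁) = -0.19778 + 0.00000j ; Y_{2,0}(Ω₂) = 0.19051 + 0.00000j ; Δ = -0.03768 + 0.00000j
  [+1]  conj(Y_{2,1})(Ω₁) = -0.21902 + 0.13037j ; Y_{2,1}(Ω₂) = -0.25342 - 0.29029j ; Δ = 0.09335 + 0.03054j
  [+2]  conj(Y_{2,2})(Ω₁) = 0.16127 - 0.29734j ; Y_{2,2}(Ω₂) = -0.02427 + 0.17810j ; Δ = 0.04904 + 0.03594j
Σ over m = 0.24710 + 0.00000j; ×(4π/5) → 0.62103 + 0.00000j. Real part: 0.621026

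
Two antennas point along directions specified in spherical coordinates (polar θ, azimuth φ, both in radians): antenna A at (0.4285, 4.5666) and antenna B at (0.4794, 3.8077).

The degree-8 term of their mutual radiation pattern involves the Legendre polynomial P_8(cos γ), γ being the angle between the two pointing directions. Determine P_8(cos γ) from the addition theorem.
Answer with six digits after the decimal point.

Summing Y*_{l m}(θ₁,φ₁)·Y_{l m}(θ₂,φ₂) over m ∈ [−8, 8]; prefactor 4π/(2·8+1) = 0.739198:
  [-8]  conj(Y_{8,-8})(Ω₁) = (0.000180, -0.000421) ; Y_{8,-8}(Ω₂) = (0.000610, 0.000862) ; Δ = (0.000000, -0.000000)
  [-7]  conj(Y_{8,-7})(Ω₁) = (0.003418, 0.002097) ; Y_{8,-7}(Ω₂) = (0.000403, -0.008115) ; Δ = (0.000018, -0.000027)
  [-6]  conj(Y_{8,-6})(Ω₁) = (-0.014172, 0.016961) ; Y_{8,-6}(Ω₂) = (-0.025708, 0.029564) ; Δ = (-0.000137, -0.000855)
  [-5]  conj(Y_{8,-5})(Ω₁) = (-0.057417, -0.064295) ; Y_{8,-5}(Ω₂) = (0.130320, -0.024921) ; Δ = (-0.009085, -0.006948)
  [-4]  conj(Y_{8,-4})(Ω₁) = (0.201855, -0.133161) ; Y_{8,-4}(Ω₂) = (-0.283130, -0.146381) ; Δ = (-0.076644, 0.008154)
  [-3]  conj(Y_{8,-3})(Ω₁) = (0.197582, 0.422575) ; Y_{8,-3}(Ω₂) = (0.211337, 0.463836) ; Δ = (-0.154249, 0.180952)
  [-2]  conj(Y_{8,-2})(Ω₁) = (-0.501527, 0.150524) ; Y_{8,-2}(Ω₂) = (0.099315, -0.408346) ; Δ = (0.011657, 0.219746)
  [-1]  conj(Y_{8,-1})(Ω₁) = (-0.013811, -0.094058) ; Y_{8,-1}(Ω₂) = (0.085261, -0.067010) ; Δ = (-0.007480, -0.007094)
  [+0]  conj(Y_{8,0})(Ω₁) = (-0.467253, -0.000000) ; Y_{8,0}(Ω₂) = (-0.463540, 0.000000) ; Δ = (0.216591, 0.000000)
  [+1]  conj(Y_{8,1})(Ω₁) = (0.013811, -0.094058) ; Y_{8,1}(Ω₂) = (-0.085261, -0.067010) ; Δ = (-0.007480, 0.007094)
  [+2]  conj(Y_{8,2})(Ω₁) = (-0.501527, -0.150524) ; Y_{8,2}(Ω₂) = (0.099315, 0.408346) ; Δ = (0.011657, -0.219746)
  [+3]  conj(Y_{8,3})(Ω₁) = (-0.197582, 0.422575) ; Y_{8,3}(Ω₂) = (-0.211337, 0.463836) ; Δ = (-0.154249, -0.180952)
  [+4]  conj(Y_{8,4})(Ω₁) = (0.201855, 0.133161) ; Y_{8,4}(Ω₂) = (-0.283130, 0.146381) ; Δ = (-0.076644, -0.008154)
  [+5]  conj(Y_{8,5})(Ω₁) = (0.057417, -0.064295) ; Y_{8,5}(Ω₂) = (-0.130320, -0.024921) ; Δ = (-0.009085, 0.006948)
  [+6]  conj(Y_{8,6})(Ω₁) = (-0.014172, -0.016961) ; Y_{8,6}(Ω₂) = (-0.025708, -0.029564) ; Δ = (-0.000137, 0.000855)
  [+7]  conj(Y_{8,7})(Ω₁) = (-0.003418, 0.002097) ; Y_{8,7}(Ω₂) = (-0.000403, -0.008115) ; Δ = (0.000018, 0.000027)
  [+8]  conj(Y_{8,8})(Ω₁) = (0.000180, 0.000421) ; Y_{8,8}(Ω₂) = (0.000610, -0.000862) ; Δ = (0.000000, 0.000000)
Σ over m = (-0.255247, 0.000000); ×(4π/17) → (-0.188678, 0.000000). Real part: -0.188678

-0.188678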